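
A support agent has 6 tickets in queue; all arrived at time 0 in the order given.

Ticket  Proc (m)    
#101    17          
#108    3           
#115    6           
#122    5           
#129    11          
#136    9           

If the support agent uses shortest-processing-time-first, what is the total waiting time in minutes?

SPT (increasing processing time): #108 #122 #115 #136 #129 #101.
#108: waits 0, runs 0→3
#122: waits 3, runs 3→8
#115: waits 8, runs 8→14
#136: waits 14, runs 14→23
#129: waits 23, runs 23→34
#101: waits 34, runs 34→51
Sum = 0+3+8+14+23+34 = 82.

82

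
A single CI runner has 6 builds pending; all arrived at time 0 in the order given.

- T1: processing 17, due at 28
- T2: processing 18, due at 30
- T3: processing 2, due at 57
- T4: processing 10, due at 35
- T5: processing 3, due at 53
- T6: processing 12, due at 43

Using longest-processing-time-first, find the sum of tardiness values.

LPT (decreasing processing time): T2 T1 T6 T4 T5 T3.
T2: 0→18, due 30, tardiness 0
T1: 18→35, due 28, tardiness 7
T6: 35→47, due 43, tardiness 4
T4: 47→57, due 35, tardiness 22
T5: 57→60, due 53, tardiness 7
T3: 60→62, due 57, tardiness 5
Sum = 0+7+4+22+7+5 = 45.

45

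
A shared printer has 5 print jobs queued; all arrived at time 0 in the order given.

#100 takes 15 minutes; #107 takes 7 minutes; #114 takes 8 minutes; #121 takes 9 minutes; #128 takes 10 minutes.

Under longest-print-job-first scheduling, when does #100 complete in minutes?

15

LPT (decreasing processing time): #100 #128 #121 #114 #107.
#100: 0→15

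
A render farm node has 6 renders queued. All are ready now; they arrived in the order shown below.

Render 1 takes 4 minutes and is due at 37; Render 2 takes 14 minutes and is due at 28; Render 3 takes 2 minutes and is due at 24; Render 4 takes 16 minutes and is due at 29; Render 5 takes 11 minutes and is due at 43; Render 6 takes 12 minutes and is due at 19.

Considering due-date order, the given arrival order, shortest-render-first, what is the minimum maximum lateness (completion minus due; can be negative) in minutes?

16

EDD (increasing due date): Render 6 Render 3 Render 2 Render 4 Render 1 Render 5.
Render 6: 0→12, due 19, lateness -7
Render 3: 12→14, due 24, lateness -10
Render 2: 14→28, due 28, lateness 0
Render 4: 28→44, due 29, lateness 15
Render 1: 44→48, due 37, lateness 11
Render 5: 48→59, due 43, lateness 16
Maximum = 16.
FIFO (arrival order): Render 1 Render 2 Render 3 Render 4 Render 5 Render 6.
Render 1: 0→4, due 37, lateness -33
Render 2: 4→18, due 28, lateness -10
Render 3: 18→20, due 24, lateness -4
Render 4: 20→36, due 29, lateness 7
Render 5: 36→47, due 43, lateness 4
Render 6: 47→59, due 19, lateness 40
Maximum = 40.
SPT (increasing processing time): Render 3 Render 1 Render 5 Render 6 Render 2 Render 4.
Render 3: 0→2, due 24, lateness -22
Render 1: 2→6, due 37, lateness -31
Render 5: 6→17, due 43, lateness -26
Render 6: 17→29, due 19, lateness 10
Render 2: 29→43, due 28, lateness 15
Render 4: 43→59, due 29, lateness 30
Maximum = 30.
EDD 16, FIFO 40, SPT 30 → minimum 16.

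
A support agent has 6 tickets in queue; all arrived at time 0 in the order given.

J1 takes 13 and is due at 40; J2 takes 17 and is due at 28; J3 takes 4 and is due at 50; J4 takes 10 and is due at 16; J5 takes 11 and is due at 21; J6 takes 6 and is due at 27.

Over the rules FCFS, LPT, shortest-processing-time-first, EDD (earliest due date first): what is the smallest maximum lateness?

FIFO (arrival order): J1 J2 J3 J4 J5 J6.
J1: 0→13, due 40, lateness -27
J2: 13→30, due 28, lateness 2
J3: 30→34, due 50, lateness -16
J4: 34→44, due 16, lateness 28
J5: 44→55, due 21, lateness 34
J6: 55→61, due 27, lateness 34
Maximum = 34.
LPT (decreasing processing time): J2 J1 J5 J4 J6 J3.
J2: 0→17, due 28, lateness -11
J1: 17→30, due 40, lateness -10
J5: 30→41, due 21, lateness 20
J4: 41→51, due 16, lateness 35
J6: 51→57, due 27, lateness 30
J3: 57→61, due 50, lateness 11
Maximum = 35.
SPT (increasing processing time): J3 J6 J4 J5 J1 J2.
J3: 0→4, due 50, lateness -46
J6: 4→10, due 27, lateness -17
J4: 10→20, due 16, lateness 4
J5: 20→31, due 21, lateness 10
J1: 31→44, due 40, lateness 4
J2: 44→61, due 28, lateness 33
Maximum = 33.
EDD (increasing due date): J4 J5 J6 J2 J1 J3.
J4: 0→10, due 16, lateness -6
J5: 10→21, due 21, lateness 0
J6: 21→27, due 27, lateness 0
J2: 27→44, due 28, lateness 16
J1: 44→57, due 40, lateness 17
J3: 57→61, due 50, lateness 11
Maximum = 17.
FIFO 34, LPT 35, SPT 33, EDD 17 → minimum 17.

17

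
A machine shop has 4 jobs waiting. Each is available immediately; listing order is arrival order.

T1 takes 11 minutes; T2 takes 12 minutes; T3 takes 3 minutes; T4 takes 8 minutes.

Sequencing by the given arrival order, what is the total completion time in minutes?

FIFO (arrival order): T1 T2 T3 T4.
T1: 0→11
T2: 11→23
T3: 23→26
T4: 26→34
Sum = 11+23+26+34 = 94.

94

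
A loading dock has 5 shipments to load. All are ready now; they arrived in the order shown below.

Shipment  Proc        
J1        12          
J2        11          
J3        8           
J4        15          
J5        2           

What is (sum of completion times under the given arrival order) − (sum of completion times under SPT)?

46

FIFO (arrival order): J1 J2 J3 J4 J5.
J1: 0→12
J2: 12→23
J3: 23→31
J4: 31→46
J5: 46→48
Sum = 12+23+31+46+48 = 160.
SPT (increasing processing time): J5 J3 J2 J1 J4.
J5: 0→2
J3: 2→10
J2: 10→21
J1: 21→33
J4: 33→48
Sum = 2+10+21+33+48 = 114.
Difference = 160 − 114 = 46.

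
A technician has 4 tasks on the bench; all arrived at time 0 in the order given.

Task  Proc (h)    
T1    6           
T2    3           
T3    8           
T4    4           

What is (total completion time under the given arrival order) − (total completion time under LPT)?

-8

FIFO (arrival order): T1 T2 T3 T4.
T1: 0→6
T2: 6→9
T3: 9→17
T4: 17→21
Sum = 6+9+17+21 = 53.
LPT (decreasing processing time): T3 T1 T4 T2.
T3: 0→8
T1: 8→14
T4: 14→18
T2: 18→21
Sum = 8+14+18+21 = 61.
Difference = 53 − 61 = -8.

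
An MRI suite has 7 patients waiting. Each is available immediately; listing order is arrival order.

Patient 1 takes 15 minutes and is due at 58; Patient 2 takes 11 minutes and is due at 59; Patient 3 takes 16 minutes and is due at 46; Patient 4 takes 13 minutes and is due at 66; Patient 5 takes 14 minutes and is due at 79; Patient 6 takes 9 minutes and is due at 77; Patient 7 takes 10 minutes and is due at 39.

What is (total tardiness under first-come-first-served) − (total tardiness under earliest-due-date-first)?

41

FIFO (arrival order): Patient 1 Patient 2 Patient 3 Patient 4 Patient 5 Patient 6 Patient 7.
Patient 1: 0→15, due 58, tardiness 0
Patient 2: 15→26, due 59, tardiness 0
Patient 3: 26→42, due 46, tardiness 0
Patient 4: 42→55, due 66, tardiness 0
Patient 5: 55→69, due 79, tardiness 0
Patient 6: 69→78, due 77, tardiness 1
Patient 7: 78→88, due 39, tardiness 49
Sum = 0+0+0+0+0+1+49 = 50.
EDD (increasing due date): Patient 7 Patient 3 Patient 1 Patient 2 Patient 4 Patient 6 Patient 5.
Patient 7: 0→10, due 39, tardiness 0
Patient 3: 10→26, due 46, tardiness 0
Patient 1: 26→41, due 58, tardiness 0
Patient 2: 41→52, due 59, tardiness 0
Patient 4: 52→65, due 66, tardiness 0
Patient 6: 65→74, due 77, tardiness 0
Patient 5: 74→88, due 79, tardiness 9
Sum = 0+0+0+0+0+0+9 = 9.
Difference = 50 − 9 = 41.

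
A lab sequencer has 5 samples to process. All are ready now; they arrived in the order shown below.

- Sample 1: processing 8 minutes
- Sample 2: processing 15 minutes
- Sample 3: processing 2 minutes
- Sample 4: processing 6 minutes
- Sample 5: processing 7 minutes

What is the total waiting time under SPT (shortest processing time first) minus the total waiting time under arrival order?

-39

SPT (increasing processing time): Sample 3 Sample 4 Sample 5 Sample 1 Sample 2.
Sample 3: waits 0, runs 0→2
Sample 4: waits 2, runs 2→8
Sample 5: waits 8, runs 8→15
Sample 1: waits 15, runs 15→23
Sample 2: waits 23, runs 23→38
Sum = 0+2+8+15+23 = 48.
FIFO (arrival order): Sample 1 Sample 2 Sample 3 Sample 4 Sample 5.
Sample 1: waits 0, runs 0→8
Sample 2: waits 8, runs 8→23
Sample 3: waits 23, runs 23→25
Sample 4: waits 25, runs 25→31
Sample 5: waits 31, runs 31→38
Sum = 0+8+23+25+31 = 87.
Difference = 48 − 87 = -39.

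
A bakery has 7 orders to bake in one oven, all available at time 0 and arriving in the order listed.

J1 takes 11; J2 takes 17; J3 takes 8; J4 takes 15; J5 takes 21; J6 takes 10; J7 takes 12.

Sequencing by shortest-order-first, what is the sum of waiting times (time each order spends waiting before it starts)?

SPT (increasing processing time): J3 J6 J1 J7 J4 J2 J5.
J3: waits 0, runs 0→8
J6: waits 8, runs 8→18
J1: waits 18, runs 18→29
J7: waits 29, runs 29→41
J4: waits 41, runs 41→56
J2: waits 56, runs 56→73
J5: waits 73, runs 73→94
Sum = 0+8+18+29+41+56+73 = 225.

225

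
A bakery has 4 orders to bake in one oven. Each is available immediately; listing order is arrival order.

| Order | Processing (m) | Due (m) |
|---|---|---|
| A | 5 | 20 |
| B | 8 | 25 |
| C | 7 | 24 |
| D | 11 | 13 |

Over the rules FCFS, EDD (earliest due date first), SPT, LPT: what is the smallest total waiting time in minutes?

FIFO (arrival order): A B C D.
A: waits 0, runs 0→5
B: waits 5, runs 5→13
C: waits 13, runs 13→20
D: waits 20, runs 20→31
Sum = 0+5+13+20 = 38.
EDD (increasing due date): D A C B.
D: waits 0, runs 0→11
A: waits 11, runs 11→16
C: waits 16, runs 16→23
B: waits 23, runs 23→31
Sum = 0+11+16+23 = 50.
SPT (increasing processing time): A C B D.
A: waits 0, runs 0→5
C: waits 5, runs 5→12
B: waits 12, runs 12→20
D: waits 20, runs 20→31
Sum = 0+5+12+20 = 37.
LPT (decreasing processing time): D B C A.
D: waits 0, runs 0→11
B: waits 11, runs 11→19
C: waits 19, runs 19→26
A: waits 26, runs 26→31
Sum = 0+11+19+26 = 56.
FIFO 38, EDD 50, SPT 37, LPT 56 → minimum 37.

37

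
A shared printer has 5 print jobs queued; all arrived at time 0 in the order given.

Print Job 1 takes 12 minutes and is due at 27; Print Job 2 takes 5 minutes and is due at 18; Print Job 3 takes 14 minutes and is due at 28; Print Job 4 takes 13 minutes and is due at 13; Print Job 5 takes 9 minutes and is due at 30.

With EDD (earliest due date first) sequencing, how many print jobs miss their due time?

EDD (increasing due date): Print Job 4 Print Job 2 Print Job 1 Print Job 3 Print Job 5.
Print Job 4: 0→13, due 13, tardiness 0
Print Job 2: 13→18, due 18, tardiness 0
Print Job 1: 18→30, due 27, tardiness 3
Print Job 3: 30→44, due 28, tardiness 16
Print Job 5: 44→53, due 30, tardiness 23
Late print jobs: 3.

3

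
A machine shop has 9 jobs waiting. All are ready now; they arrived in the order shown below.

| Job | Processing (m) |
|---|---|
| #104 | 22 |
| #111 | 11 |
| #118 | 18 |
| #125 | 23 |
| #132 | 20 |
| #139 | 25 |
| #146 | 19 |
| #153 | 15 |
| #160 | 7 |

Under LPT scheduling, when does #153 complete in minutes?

LPT (decreasing processing time): #139 #125 #104 #132 #146 #118 #153 #111 #160.
#139: 0→25
#125: 25→48
#104: 48→70
#132: 70→90
#146: 90→109
#118: 109→127
#153: 127→142

142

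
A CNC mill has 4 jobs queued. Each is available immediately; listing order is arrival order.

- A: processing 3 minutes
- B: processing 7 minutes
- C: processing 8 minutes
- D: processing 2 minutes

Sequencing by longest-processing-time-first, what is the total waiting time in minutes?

41

LPT (decreasing processing time): C B A D.
C: waits 0, runs 0→8
B: waits 8, runs 8→15
A: waits 15, runs 15→18
D: waits 18, runs 18→20
Sum = 0+8+15+18 = 41.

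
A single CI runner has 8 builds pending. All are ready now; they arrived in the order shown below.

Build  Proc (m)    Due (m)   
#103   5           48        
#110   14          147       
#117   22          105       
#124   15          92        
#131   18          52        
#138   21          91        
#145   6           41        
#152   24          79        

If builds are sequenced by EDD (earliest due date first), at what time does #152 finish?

53

EDD (increasing due date): #145 #103 #131 #152 #138 #124 #117 #110.
#145: 0→6
#103: 6→11
#131: 11→29
#152: 29→53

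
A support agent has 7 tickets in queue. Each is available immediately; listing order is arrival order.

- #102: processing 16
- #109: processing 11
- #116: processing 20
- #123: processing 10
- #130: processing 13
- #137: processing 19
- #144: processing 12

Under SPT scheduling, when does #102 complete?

62

SPT (increasing processing time): #123 #109 #144 #130 #102 #137 #116.
#123: 0→10
#109: 10→21
#144: 21→33
#130: 33→46
#102: 46→62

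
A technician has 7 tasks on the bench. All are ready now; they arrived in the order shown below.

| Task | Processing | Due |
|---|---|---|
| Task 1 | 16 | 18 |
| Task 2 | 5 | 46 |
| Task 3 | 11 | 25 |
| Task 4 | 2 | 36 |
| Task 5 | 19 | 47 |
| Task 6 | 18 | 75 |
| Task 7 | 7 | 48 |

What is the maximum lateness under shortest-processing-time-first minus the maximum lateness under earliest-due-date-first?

SPT (increasing processing time): Task 4 Task 2 Task 7 Task 3 Task 1 Task 6 Task 5.
Task 4: 0→2, due 36, lateness -34
Task 2: 2→7, due 46, lateness -39
Task 7: 7→14, due 48, lateness -34
Task 3: 14→25, due 25, lateness 0
Task 1: 25→41, due 18, lateness 23
Task 6: 41→59, due 75, lateness -16
Task 5: 59→78, due 47, lateness 31
Maximum = 31.
EDD (increasing due date): Task 1 Task 3 Task 4 Task 2 Task 5 Task 7 Task 6.
Task 1: 0→16, due 18, lateness -2
Task 3: 16→27, due 25, lateness 2
Task 4: 27→29, due 36, lateness -7
Task 2: 29→34, due 46, lateness -12
Task 5: 34→53, due 47, lateness 6
Task 7: 53→60, due 48, lateness 12
Task 6: 60→78, due 75, lateness 3
Maximum = 12.
Difference = 31 − 12 = 19.

19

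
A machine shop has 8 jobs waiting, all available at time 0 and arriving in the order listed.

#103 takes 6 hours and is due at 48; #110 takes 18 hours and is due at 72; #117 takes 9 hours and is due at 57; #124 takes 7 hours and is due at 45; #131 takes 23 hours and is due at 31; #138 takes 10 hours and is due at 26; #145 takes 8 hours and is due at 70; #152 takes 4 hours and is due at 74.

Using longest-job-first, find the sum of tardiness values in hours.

102

LPT (decreasing processing time): #131 #110 #138 #117 #145 #124 #103 #152.
#131: 0→23, due 31, tardiness 0
#110: 23→41, due 72, tardiness 0
#138: 41→51, due 26, tardiness 25
#117: 51→60, due 57, tardiness 3
#145: 60→68, due 70, tardiness 0
#124: 68→75, due 45, tardiness 30
#103: 75→81, due 48, tardiness 33
#152: 81→85, due 74, tardiness 11
Sum = 0+0+25+3+0+30+33+11 = 102.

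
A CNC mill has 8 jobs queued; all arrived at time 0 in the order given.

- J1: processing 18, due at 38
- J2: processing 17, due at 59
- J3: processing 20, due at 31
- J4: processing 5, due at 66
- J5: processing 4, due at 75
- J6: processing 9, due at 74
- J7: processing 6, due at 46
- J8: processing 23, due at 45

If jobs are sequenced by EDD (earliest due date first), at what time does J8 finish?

61

EDD (increasing due date): J3 J1 J8 J7 J2 J4 J6 J5.
J3: 0→20
J1: 20→38
J8: 38→61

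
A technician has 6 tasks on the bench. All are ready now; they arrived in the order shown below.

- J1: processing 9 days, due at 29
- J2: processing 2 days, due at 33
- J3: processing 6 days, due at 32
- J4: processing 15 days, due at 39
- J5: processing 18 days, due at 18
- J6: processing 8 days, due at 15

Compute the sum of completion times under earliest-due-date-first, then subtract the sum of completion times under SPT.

62

EDD (increasing due date): J6 J5 J1 J3 J2 J4.
J6: 0→8
J5: 8→26
J1: 26→35
J3: 35→41
J2: 41→43
J4: 43→58
Sum = 8+26+35+41+43+58 = 211.
SPT (increasing processing time): J2 J3 J6 J1 J4 J5.
J2: 0→2
J3: 2→8
J6: 8→16
J1: 16→25
J4: 25→40
J5: 40→58
Sum = 2+8+16+25+40+58 = 149.
Difference = 211 − 149 = 62.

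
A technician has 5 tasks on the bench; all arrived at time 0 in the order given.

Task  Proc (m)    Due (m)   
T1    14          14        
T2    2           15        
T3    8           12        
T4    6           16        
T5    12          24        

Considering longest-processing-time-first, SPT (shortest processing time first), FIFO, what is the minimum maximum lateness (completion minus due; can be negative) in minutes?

LPT (decreasing processing time): T1 T5 T3 T4 T2.
T1: 0→14, due 14, lateness 0
T5: 14→26, due 24, lateness 2
T3: 26→34, due 12, lateness 22
T4: 34→40, due 16, lateness 24
T2: 40→42, due 15, lateness 27
Maximum = 27.
SPT (increasing processing time): T2 T4 T3 T5 T1.
T2: 0→2, due 15, lateness -13
T4: 2→8, due 16, lateness -8
T3: 8→16, due 12, lateness 4
T5: 16→28, due 24, lateness 4
T1: 28→42, due 14, lateness 28
Maximum = 28.
FIFO (arrival order): T1 T2 T3 T4 T5.
T1: 0→14, due 14, lateness 0
T2: 14→16, due 15, lateness 1
T3: 16→24, due 12, lateness 12
T4: 24→30, due 16, lateness 14
T5: 30→42, due 24, lateness 18
Maximum = 18.
LPT 27, SPT 28, FIFO 18 → minimum 18.

18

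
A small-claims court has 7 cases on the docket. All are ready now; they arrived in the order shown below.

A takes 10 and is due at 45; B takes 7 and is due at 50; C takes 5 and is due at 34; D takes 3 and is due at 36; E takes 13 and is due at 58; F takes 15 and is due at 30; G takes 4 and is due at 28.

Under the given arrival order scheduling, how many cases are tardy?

FIFO (arrival order): A B C D E F G.
A: 0→10, due 45, tardiness 0
B: 10→17, due 50, tardiness 0
C: 17→22, due 34, tardiness 0
D: 22→25, due 36, tardiness 0
E: 25→38, due 58, tardiness 0
F: 38→53, due 30, tardiness 23
G: 53→57, due 28, tardiness 29
Late cases: 2.

2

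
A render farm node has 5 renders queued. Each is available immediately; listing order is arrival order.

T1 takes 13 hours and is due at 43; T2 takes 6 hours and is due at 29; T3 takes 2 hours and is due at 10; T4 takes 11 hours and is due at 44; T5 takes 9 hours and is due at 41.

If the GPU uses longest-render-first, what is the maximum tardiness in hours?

LPT (decreasing processing time): T1 T4 T5 T2 T3.
T1: 0→13, due 43, tardiness 0
T4: 13→24, due 44, tardiness 0
T5: 24→33, due 41, tardiness 0
T2: 33→39, due 29, tardiness 10
T3: 39→41, due 10, tardiness 31
Maximum = 31.

31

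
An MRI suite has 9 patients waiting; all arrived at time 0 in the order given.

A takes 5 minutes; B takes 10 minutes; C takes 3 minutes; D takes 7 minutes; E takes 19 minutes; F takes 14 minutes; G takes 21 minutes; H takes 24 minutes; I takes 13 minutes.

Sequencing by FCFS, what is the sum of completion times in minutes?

FIFO (arrival order): A B C D E F G H I.
A: 0→5
B: 5→15
C: 15→18
D: 18→25
E: 25→44
F: 44→58
G: 58→79
H: 79→103
I: 103→116
Sum = 5+15+18+25+44+58+79+103+116 = 463.

463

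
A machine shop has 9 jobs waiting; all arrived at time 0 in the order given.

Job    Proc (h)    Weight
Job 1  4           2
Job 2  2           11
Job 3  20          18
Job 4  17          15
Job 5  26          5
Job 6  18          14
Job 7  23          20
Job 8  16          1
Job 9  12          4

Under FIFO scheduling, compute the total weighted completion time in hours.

5628

FIFO (arrival order): Job 1 Job 2 Job 3 Job 4 Job 5 Job 6 Job 7 Job 8 Job 9.
Job 1: finishes 4, weight 2, w·C = 8
Job 2: finishes 6, weight 11, w·C = 66
Job 3: finishes 26, weight 18, w·C = 468
Job 4: finishes 43, weight 15, w·C = 645
Job 5: finishes 69, weight 5, w·C = 345
Job 6: finishes 87, weight 14, w·C = 1218
Job 7: finishes 110, weight 20, w·C = 2200
Job 8: finishes 126, weight 1, w·C = 126
Job 9: finishes 138, weight 4, w·C = 552
Sum = 8+66+468+645+345+1218+2200+126+552 = 5628.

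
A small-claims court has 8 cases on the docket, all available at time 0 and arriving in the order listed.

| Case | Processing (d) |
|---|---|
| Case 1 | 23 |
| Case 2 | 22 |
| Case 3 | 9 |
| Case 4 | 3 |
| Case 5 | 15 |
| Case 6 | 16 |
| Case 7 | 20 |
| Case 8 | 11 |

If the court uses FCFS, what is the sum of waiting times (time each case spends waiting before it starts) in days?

FIFO (arrival order): Case 1 Case 2 Case 3 Case 4 Case 5 Case 6 Case 7 Case 8.
Case 1: waits 0, runs 0→23
Case 2: waits 23, runs 23→45
Case 3: waits 45, runs 45→54
Case 4: waits 54, runs 54→57
Case 5: waits 57, runs 57→72
Case 6: waits 72, runs 72→88
Case 7: waits 88, runs 88→108
Case 8: waits 108, runs 108→119
Sum = 0+23+45+54+57+72+88+108 = 447.

447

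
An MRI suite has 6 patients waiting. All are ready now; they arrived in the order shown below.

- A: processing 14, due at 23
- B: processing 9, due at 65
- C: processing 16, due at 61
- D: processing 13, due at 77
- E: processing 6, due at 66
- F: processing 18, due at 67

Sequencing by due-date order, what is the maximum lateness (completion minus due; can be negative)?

-1

EDD (increasing due date): A C B E F D.
A: 0→14, due 23, lateness -9
C: 14→30, due 61, lateness -31
B: 30→39, due 65, lateness -26
E: 39→45, due 66, lateness -21
F: 45→63, due 67, lateness -4
D: 63→76, due 77, lateness -1
Maximum = -1.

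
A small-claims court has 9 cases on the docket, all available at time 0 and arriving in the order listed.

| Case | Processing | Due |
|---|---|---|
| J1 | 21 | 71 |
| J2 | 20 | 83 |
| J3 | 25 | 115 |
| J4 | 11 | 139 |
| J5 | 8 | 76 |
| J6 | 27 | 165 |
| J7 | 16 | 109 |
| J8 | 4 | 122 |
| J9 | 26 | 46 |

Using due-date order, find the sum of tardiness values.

EDD (increasing due date): J9 J1 J5 J2 J7 J3 J8 J4 J6.
J9: 0→26, due 46, tardiness 0
J1: 26→47, due 71, tardiness 0
J5: 47→55, due 76, tardiness 0
J2: 55→75, due 83, tardiness 0
J7: 75→91, due 109, tardiness 0
J3: 91→116, due 115, tardiness 1
J8: 116→120, due 122, tardiness 0
J4: 120→131, due 139, tardiness 0
J6: 131→158, due 165, tardiness 0
Sum = 0+0+0+0+0+1+0+0+0 = 1.

1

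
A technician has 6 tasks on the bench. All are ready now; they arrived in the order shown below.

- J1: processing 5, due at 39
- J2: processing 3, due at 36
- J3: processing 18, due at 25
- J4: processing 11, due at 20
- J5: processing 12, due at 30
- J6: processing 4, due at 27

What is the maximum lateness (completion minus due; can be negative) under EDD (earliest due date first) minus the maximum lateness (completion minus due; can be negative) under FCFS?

EDD (increasing due date): J4 J3 J6 J5 J2 J1.
J4: 0→11, due 20, lateness -9
J3: 11→29, due 25, lateness 4
J6: 29→33, due 27, lateness 6
J5: 33→45, due 30, lateness 15
J2: 45→48, due 36, lateness 12
J1: 48→53, due 39, lateness 14
Maximum = 15.
FIFO (arrival order): J1 J2 J3 J4 J5 J6.
J1: 0→5, due 39, lateness -34
J2: 5→8, due 36, lateness -28
J3: 8→26, due 25, lateness 1
J4: 26→37, due 20, lateness 17
J5: 37→49, due 30, lateness 19
J6: 49→53, due 27, lateness 26
Maximum = 26.
Difference = 15 − 26 = -11.

-11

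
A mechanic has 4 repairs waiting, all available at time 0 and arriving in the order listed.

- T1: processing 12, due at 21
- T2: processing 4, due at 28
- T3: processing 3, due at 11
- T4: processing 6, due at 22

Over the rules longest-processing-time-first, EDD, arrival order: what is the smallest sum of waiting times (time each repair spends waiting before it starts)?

LPT (decreasing processing time): T1 T4 T2 T3.
T1: waits 0, runs 0→12
T4: waits 12, runs 12→18
T2: waits 18, runs 18→22
T3: waits 22, runs 22→25
Sum = 0+12+18+22 = 52.
EDD (increasing due date): T3 T1 T4 T2.
T3: waits 0, runs 0→3
T1: waits 3, runs 3→15
T4: waits 15, runs 15→21
T2: waits 21, runs 21→25
Sum = 0+3+15+21 = 39.
FIFO (arrival order): T1 T2 T3 T4.
T1: waits 0, runs 0→12
T2: waits 12, runs 12→16
T3: waits 16, runs 16→19
T4: waits 19, runs 19→25
Sum = 0+12+16+19 = 47.
LPT 52, EDD 39, FIFO 47 → minimum 39.

39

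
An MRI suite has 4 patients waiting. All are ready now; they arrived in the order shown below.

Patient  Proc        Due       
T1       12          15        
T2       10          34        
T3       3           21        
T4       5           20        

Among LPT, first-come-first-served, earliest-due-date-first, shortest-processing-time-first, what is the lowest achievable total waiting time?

29

LPT (decreasing processing time): T1 T2 T4 T3.
T1: waits 0, runs 0→12
T2: waits 12, runs 12→22
T4: waits 22, runs 22→27
T3: waits 27, runs 27→30
Sum = 0+12+22+27 = 61.
FIFO (arrival order): T1 T2 T3 T4.
T1: waits 0, runs 0→12
T2: waits 12, runs 12→22
T3: waits 22, runs 22→25
T4: waits 25, runs 25→30
Sum = 0+12+22+25 = 59.
EDD (increasing due date): T1 T4 T3 T2.
T1: waits 0, runs 0→12
T4: waits 12, runs 12→17
T3: waits 17, runs 17→20
T2: waits 20, runs 20→30
Sum = 0+12+17+20 = 49.
SPT (increasing processing time): T3 T4 T2 T1.
T3: waits 0, runs 0→3
T4: waits 3, runs 3→8
T2: waits 8, runs 8→18
T1: waits 18, runs 18→30
Sum = 0+3+8+18 = 29.
LPT 61, FIFO 59, EDD 49, SPT 29 → minimum 29.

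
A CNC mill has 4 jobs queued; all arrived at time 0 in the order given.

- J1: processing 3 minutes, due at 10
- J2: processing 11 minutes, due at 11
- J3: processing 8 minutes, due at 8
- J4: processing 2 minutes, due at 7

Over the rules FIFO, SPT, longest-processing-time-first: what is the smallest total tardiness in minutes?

18

FIFO (arrival order): J1 J2 J3 J4.
J1: 0→3, due 10, tardiness 0
J2: 3→14, due 11, tardiness 3
J3: 14→22, due 8, tardiness 14
J4: 22→24, due 7, tardiness 17
Sum = 0+3+14+17 = 34.
SPT (increasing processing time): J4 J1 J3 J2.
J4: 0→2, due 7, tardiness 0
J1: 2→5, due 10, tardiness 0
J3: 5→13, due 8, tardiness 5
J2: 13→24, due 11, tardiness 13
Sum = 0+0+5+13 = 18.
LPT (decreasing processing time): J2 J3 J1 J4.
J2: 0→11, due 11, tardiness 0
J3: 11→19, due 8, tardiness 11
J1: 19→22, due 10, tardiness 12
J4: 22→24, due 7, tardiness 17
Sum = 0+11+12+17 = 40.
FIFO 34, SPT 18, LPT 40 → minimum 18.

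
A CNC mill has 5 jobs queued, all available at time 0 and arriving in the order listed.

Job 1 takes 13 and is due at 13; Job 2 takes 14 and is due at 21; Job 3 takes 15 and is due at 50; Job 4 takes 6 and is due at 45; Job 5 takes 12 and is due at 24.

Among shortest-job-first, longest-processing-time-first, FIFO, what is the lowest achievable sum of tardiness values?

SPT (increasing processing time): Job 4 Job 5 Job 1 Job 2 Job 3.
Job 4: 0→6, due 45, tardiness 0
Job 5: 6→18, due 24, tardiness 0
Job 1: 18→31, due 13, tardiness 18
Job 2: 31→45, due 21, tardiness 24
Job 3: 45→60, due 50, tardiness 10
Sum = 0+0+18+24+10 = 52.
LPT (decreasing processing time): Job 3 Job 2 Job 1 Job 5 Job 4.
Job 3: 0→15, due 50, tardiness 0
Job 2: 15→29, due 21, tardiness 8
Job 1: 29→42, due 13, tardiness 29
Job 5: 42→54, due 24, tardiness 30
Job 4: 54→60, due 45, tardiness 15
Sum = 0+8+29+30+15 = 82.
FIFO (arrival order): Job 1 Job 2 Job 3 Job 4 Job 5.
Job 1: 0→13, due 13, tardiness 0
Job 2: 13→27, due 21, tardiness 6
Job 3: 27→42, due 50, tardiness 0
Job 4: 42→48, due 45, tardiness 3
Job 5: 48→60, due 24, tardiness 36
Sum = 0+6+0+3+36 = 45.
SPT 52, LPT 82, FIFO 45 → minimum 45.

45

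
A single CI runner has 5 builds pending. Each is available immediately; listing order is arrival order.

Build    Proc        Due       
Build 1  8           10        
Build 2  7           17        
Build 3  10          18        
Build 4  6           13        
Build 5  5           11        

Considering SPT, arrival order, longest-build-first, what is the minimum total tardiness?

SPT (increasing processing time): Build 5 Build 4 Build 2 Build 1 Build 3.
Build 5: 0→5, due 11, tardiness 0
Build 4: 5→11, due 13, tardiness 0
Build 2: 11→18, due 17, tardiness 1
Build 1: 18→26, due 10, tardiness 16
Build 3: 26→36, due 18, tardiness 18
Sum = 0+0+1+16+18 = 35.
FIFO (arrival order): Build 1 Build 2 Build 3 Build 4 Build 5.
Build 1: 0→8, due 10, tardiness 0
Build 2: 8→15, due 17, tardiness 0
Build 3: 15→25, due 18, tardiness 7
Build 4: 25→31, due 13, tardiness 18
Build 5: 31→36, due 11, tardiness 25
Sum = 0+0+7+18+25 = 50.
LPT (decreasing processing time): Build 3 Build 1 Build 2 Build 4 Build 5.
Build 3: 0→10, due 18, tardiness 0
Build 1: 10→18, due 10, tardiness 8
Build 2: 18→25, due 17, tardiness 8
Build 4: 25→31, due 13, tardiness 18
Build 5: 31→36, due 11, tardiness 25
Sum = 0+8+8+18+25 = 59.
SPT 35, FIFO 50, LPT 59 → minimum 35.

35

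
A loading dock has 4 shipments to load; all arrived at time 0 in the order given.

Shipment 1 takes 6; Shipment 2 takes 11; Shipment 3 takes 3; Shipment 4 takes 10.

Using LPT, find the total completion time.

LPT (decreasing processing time): Shipment 2 Shipment 4 Shipment 1 Shipment 3.
Shipment 2: 0→11
Shipment 4: 11→21
Shipment 1: 21→27
Shipment 3: 27→30
Sum = 11+21+27+30 = 89.

89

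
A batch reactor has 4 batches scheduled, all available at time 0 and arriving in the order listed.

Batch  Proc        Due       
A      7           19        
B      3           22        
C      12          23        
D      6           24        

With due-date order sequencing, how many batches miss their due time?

EDD (increasing due date): A B C D.
A: 0→7, due 19, tardiness 0
B: 7→10, due 22, tardiness 0
C: 10→22, due 23, tardiness 0
D: 22→28, due 24, tardiness 4
Late batches: 1.

1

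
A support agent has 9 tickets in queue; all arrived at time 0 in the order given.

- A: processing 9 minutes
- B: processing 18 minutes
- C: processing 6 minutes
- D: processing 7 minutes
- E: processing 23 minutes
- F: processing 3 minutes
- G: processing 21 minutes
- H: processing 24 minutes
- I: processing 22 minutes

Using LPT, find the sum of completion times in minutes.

LPT (decreasing processing time): H E I G B A D C F.
H: 0→24
E: 24→47
I: 47→69
G: 69→90
B: 90→108
A: 108→117
D: 117→124
C: 124→130
F: 130→133
Sum = 24+47+69+90+108+117+124+130+133 = 842.

842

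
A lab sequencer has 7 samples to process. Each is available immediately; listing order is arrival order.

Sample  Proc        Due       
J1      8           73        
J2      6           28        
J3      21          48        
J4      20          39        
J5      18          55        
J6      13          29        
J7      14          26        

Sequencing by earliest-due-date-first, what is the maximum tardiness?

EDD (increasing due date): J7 J2 J6 J4 J3 J5 J1.
J7: 0→14, due 26, tardiness 0
J2: 14→20, due 28, tardiness 0
J6: 20→33, due 29, tardiness 4
J4: 33→53, due 39, tardiness 14
J3: 53→74, due 48, tardiness 26
J5: 74→92, due 55, tardiness 37
J1: 92→100, due 73, tardiness 27
Maximum = 37.

37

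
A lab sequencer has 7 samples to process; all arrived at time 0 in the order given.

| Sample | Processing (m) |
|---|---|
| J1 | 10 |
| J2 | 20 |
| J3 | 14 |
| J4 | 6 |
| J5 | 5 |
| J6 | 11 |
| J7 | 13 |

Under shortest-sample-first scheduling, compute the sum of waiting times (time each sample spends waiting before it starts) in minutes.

173

SPT (increasing processing time): J5 J4 J1 J6 J7 J3 J2.
J5: waits 0, runs 0→5
J4: waits 5, runs 5→11
J1: waits 11, runs 11→21
J6: waits 21, runs 21→32
J7: waits 32, runs 32→45
J3: waits 45, runs 45→59
J2: waits 59, runs 59→79
Sum = 0+5+11+21+32+45+59 = 173.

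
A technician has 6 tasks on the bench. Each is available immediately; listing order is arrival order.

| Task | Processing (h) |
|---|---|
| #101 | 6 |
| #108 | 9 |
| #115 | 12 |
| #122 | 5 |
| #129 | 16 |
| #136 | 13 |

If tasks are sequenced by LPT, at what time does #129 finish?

16

LPT (decreasing processing time): #129 #136 #115 #108 #101 #122.
#129: 0→16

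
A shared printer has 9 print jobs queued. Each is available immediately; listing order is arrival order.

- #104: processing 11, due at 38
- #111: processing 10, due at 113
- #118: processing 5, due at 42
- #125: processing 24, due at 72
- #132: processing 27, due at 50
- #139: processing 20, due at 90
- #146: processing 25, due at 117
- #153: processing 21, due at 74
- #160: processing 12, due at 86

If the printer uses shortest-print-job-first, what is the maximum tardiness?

SPT (increasing processing time): #118 #111 #104 #160 #139 #153 #125 #146 #132.
#118: 0→5, due 42, tardiness 0
#111: 5→15, due 113, tardiness 0
#104: 15→26, due 38, tardiness 0
#160: 26→38, due 86, tardiness 0
#139: 38→58, due 90, tardiness 0
#153: 58→79, due 74, tardiness 5
#125: 79→103, due 72, tardiness 31
#146: 103→128, due 117, tardiness 11
#132: 128→155, due 50, tardiness 105
Maximum = 105.

105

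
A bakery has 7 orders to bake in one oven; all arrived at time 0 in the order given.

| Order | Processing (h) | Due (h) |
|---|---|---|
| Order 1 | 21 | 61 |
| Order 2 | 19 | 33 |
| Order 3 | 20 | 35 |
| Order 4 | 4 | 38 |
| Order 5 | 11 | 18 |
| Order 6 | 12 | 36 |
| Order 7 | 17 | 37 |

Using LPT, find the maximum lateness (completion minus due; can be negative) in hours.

LPT (decreasing processing time): Order 1 Order 3 Order 2 Order 7 Order 6 Order 5 Order 4.
Order 1: 0→21, due 61, lateness -40
Order 3: 21→41, due 35, lateness 6
Order 2: 41→60, due 33, lateness 27
Order 7: 60→77, due 37, lateness 40
Order 6: 77→89, due 36, lateness 53
Order 5: 89→100, due 18, lateness 82
Order 4: 100→104, due 38, lateness 66
Maximum = 82.

82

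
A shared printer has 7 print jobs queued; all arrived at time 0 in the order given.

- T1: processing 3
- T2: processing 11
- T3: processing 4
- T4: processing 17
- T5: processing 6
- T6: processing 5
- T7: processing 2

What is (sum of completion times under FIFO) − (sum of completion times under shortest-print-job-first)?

FIFO (arrival order): T1 T2 T3 T4 T5 T6 T7.
T1: 0→3
T2: 3→14
T3: 14→18
T4: 18→35
T5: 35→41
T6: 41→46
T7: 46→48
Sum = 3+14+18+35+41+46+48 = 205.
SPT (increasing processing time): T7 T1 T3 T6 T5 T2 T4.
T7: 0→2
T1: 2→5
T3: 5→9
T6: 9→14
T5: 14→20
T2: 20→31
T4: 31→48
Sum = 2+5+9+14+20+31+48 = 129.
Difference = 205 − 129 = 76.

76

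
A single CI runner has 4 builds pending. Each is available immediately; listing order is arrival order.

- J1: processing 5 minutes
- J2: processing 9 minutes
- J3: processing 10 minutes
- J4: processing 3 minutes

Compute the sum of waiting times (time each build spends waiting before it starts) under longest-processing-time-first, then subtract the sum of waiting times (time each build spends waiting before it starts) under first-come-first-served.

LPT (decreasing processing time): J3 J2 J1 J4.
J3: waits 0, runs 0→10
J2: waits 10, runs 10→19
J1: waits 19, runs 19→24
J4: waits 24, runs 24→27
Sum = 0+10+19+24 = 53.
FIFO (arrival order): J1 J2 J3 J4.
J1: waits 0, runs 0→5
J2: waits 5, runs 5→14
J3: waits 14, runs 14→24
J4: waits 24, runs 24→27
Sum = 0+5+14+24 = 43.
Difference = 53 − 43 = 10.

10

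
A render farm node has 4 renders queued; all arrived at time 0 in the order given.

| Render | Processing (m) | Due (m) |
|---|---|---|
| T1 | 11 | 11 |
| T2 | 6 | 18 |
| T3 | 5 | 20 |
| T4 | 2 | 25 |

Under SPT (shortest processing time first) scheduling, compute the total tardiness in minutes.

SPT (increasing processing time): T4 T3 T2 T1.
T4: 0→2, due 25, tardiness 0
T3: 2→7, due 20, tardiness 0
T2: 7→13, due 18, tardiness 0
T1: 13→24, due 11, tardiness 13
Sum = 0+0+0+13 = 13.

13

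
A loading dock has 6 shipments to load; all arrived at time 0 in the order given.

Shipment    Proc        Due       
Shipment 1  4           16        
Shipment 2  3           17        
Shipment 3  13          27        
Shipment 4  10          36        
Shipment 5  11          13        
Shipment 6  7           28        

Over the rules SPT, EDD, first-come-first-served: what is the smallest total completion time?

SPT (increasing processing time): Shipment 2 Shipment 1 Shipment 6 Shipment 4 Shipment 5 Shipment 3.
Shipment 2: 0→3
Shipment 1: 3→7
Shipment 6: 7→14
Shipment 4: 14→24
Shipment 5: 24→35
Shipment 3: 35→48
Sum = 3+7+14+24+35+48 = 131.
EDD (increasing due date): Shipment 5 Shipment 1 Shipment 2 Shipment 3 Shipment 6 Shipment 4.
Shipment 5: 0→11
Shipment 1: 11→15
Shipment 2: 15→18
Shipment 3: 18→31
Shipment 6: 31→38
Shipment 4: 38→48
Sum = 11+15+18+31+38+48 = 161.
FIFO (arrival order): Shipment 1 Shipment 2 Shipment 3 Shipment 4 Shipment 5 Shipment 6.
Shipment 1: 0→4
Shipment 2: 4→7
Shipment 3: 7→20
Shipment 4: 20→30
Shipment 5: 30→41
Shipment 6: 41→48
Sum = 4+7+20+30+41+48 = 150.
SPT 131, EDD 161, FIFO 150 → minimum 131.

131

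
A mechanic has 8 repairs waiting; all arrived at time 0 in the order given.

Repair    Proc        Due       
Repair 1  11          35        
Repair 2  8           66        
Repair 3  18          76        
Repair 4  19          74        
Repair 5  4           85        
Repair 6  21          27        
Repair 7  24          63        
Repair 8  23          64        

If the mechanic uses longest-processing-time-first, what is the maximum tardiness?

81

LPT (decreasing processing time): Repair 7 Repair 8 Repair 6 Repair 4 Repair 3 Repair 1 Repair 2 Repair 5.
Repair 7: 0→24, due 63, tardiness 0
Repair 8: 24→47, due 64, tardiness 0
Repair 6: 47→68, due 27, tardiness 41
Repair 4: 68→87, due 74, tardiness 13
Repair 3: 87→105, due 76, tardiness 29
Repair 1: 105→116, due 35, tardiness 81
Repair 2: 116→124, due 66, tardiness 58
Repair 5: 124→128, due 85, tardiness 43
Maximum = 81.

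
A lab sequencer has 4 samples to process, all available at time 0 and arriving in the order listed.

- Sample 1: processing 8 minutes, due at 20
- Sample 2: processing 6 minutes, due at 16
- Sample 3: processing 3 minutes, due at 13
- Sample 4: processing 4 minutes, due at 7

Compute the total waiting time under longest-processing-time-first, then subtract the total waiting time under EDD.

LPT (decreasing processing time): Sample 1 Sample 2 Sample 4 Sample 3.
Sample 1: waits 0, runs 0→8
Sample 2: waits 8, runs 8→14
Sample 4: waits 14, runs 14→18
Sample 3: waits 18, runs 18→21
Sum = 0+8+14+18 = 40.
EDD (increasing due date): Sample 4 Sample 3 Sample 2 Sample 1.
Sample 4: waits 0, runs 0→4
Sample 3: waits 4, runs 4→7
Sample 2: waits 7, runs 7→13
Sample 1: waits 13, runs 13→21
Sum = 0+4+7+13 = 24.
Difference = 40 − 24 = 16.

16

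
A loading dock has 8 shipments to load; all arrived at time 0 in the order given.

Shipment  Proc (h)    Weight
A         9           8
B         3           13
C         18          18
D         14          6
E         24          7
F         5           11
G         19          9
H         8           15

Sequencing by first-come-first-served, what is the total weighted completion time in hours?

FIFO (arrival order): A B C D E F G H.
A: finishes 9, weight 8, w·C = 72
B: finishes 12, weight 13, w·C = 156
C: finishes 30, weight 18, w·C = 540
D: finishes 44, weight 6, w·C = 264
E: finishes 68, weight 7, w·C = 476
F: finishes 73, weight 11, w·C = 803
G: finishes 92, weight 9, w·C = 828
H: finishes 100, weight 15, w·C = 1500
Sum = 72+156+540+264+476+803+828+1500 = 4639.

4639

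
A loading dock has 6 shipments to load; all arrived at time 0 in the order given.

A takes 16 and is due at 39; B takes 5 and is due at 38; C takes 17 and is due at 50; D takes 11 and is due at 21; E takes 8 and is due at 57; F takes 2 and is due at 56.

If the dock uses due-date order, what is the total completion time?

218

EDD (increasing due date): D B A C F E.
D: 0→11
B: 11→16
A: 16→32
C: 32→49
F: 49→51
E: 51→59
Sum = 11+16+32+49+51+59 = 218.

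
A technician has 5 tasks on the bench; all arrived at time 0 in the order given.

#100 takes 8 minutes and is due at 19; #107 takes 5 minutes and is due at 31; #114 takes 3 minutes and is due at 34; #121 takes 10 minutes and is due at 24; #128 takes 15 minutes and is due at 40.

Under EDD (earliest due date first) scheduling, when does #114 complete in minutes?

26

EDD (increasing due date): #100 #121 #107 #114 #128.
#100: 0→8
#121: 8→18
#107: 18→23
#114: 23→26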